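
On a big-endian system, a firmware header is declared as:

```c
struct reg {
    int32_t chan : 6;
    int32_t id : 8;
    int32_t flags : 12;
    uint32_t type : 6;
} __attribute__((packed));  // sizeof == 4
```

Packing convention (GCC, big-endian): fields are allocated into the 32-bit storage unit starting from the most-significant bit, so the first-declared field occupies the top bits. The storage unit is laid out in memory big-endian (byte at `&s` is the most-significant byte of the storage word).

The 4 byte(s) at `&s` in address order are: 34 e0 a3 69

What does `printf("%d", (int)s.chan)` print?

[0]=0x34 [1]=0xe0 [2]=0xa3 [3]=0x69 (big-endian) → word 0x34e0a369
chan:6 @ bit 26 → (0x34e0a369>>26)&0x3f = 0xd  ←
id:8 @ bit 18 → (0x34e0a369>>18)&0xff = 0x38
flags:12 @ bit 6 → (0x34e0a369>>6)&0xfff = 0x28d
type:6 @ bit 0 → (0x34e0a369>>0)&0x3f = 0x29
chan signed 6b, MSB=0: value = 13

13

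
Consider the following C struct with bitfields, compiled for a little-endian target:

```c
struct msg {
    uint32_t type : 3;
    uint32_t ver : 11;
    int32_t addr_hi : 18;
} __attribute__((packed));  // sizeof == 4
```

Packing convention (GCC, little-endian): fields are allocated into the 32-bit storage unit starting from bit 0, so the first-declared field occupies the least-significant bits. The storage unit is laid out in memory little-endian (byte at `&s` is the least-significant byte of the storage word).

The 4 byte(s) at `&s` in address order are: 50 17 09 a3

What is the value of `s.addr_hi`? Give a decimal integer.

[0]=0x50 [1]=0x17 [2]=0x09 [3]=0xa3 (little-endian) → word 0xa3091750
type:3 @ bit 0 → (0xa3091750>>0)&0x7 = 0x0
ver:11 @ bit 3 → (0xa3091750>>3)&0x7ff = 0x2ea
addr_hi:18 @ bit 14 → (0xa3091750>>14)&0x3ffff = 0x28c24  ←
addr_hi signed 18b, MSB=1: 166948 - 262144 = -95196

-95196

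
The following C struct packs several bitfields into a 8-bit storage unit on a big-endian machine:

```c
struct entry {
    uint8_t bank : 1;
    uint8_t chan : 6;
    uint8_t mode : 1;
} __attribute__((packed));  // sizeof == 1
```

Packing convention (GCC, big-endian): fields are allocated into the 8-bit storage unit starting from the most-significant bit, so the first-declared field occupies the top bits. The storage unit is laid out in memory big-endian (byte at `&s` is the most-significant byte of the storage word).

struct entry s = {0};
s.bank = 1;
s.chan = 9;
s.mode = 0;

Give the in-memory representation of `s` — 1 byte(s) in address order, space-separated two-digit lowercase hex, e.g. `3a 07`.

92

bank (1b) val=1 bits=0x1 at bit 7: 0x80
chan (6b) val=9 bits=0x9 at bit 1: 0x92
mode (1b) val=0 bits=0x0 at bit 0: 0x92
word = 0x92 → big-endian bytes:
  [0]=0x92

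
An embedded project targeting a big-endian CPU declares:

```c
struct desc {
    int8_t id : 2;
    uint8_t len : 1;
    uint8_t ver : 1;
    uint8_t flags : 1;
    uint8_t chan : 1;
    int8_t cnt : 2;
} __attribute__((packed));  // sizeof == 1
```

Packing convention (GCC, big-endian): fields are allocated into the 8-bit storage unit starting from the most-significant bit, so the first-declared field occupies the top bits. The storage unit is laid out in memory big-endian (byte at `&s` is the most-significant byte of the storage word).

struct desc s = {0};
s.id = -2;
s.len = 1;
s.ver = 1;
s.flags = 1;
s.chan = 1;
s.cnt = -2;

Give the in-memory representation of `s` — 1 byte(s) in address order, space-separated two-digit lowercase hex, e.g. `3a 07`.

be

id (2b) val=-2 bits=0x2 at bit 6: 0x80
len (1b) val=1 bits=0x1 at bit 5: 0xa0
ver (1b) val=1 bits=0x1 at bit 4: 0xb0
flags (1b) val=1 bits=0x1 at bit 3: 0xb8
chan (1b) val=1 bits=0x1 at bit 2: 0xbc
cnt (2b) val=-2 bits=0x2 at bit 0: 0xbe
word = 0xbe → big-endian bytes:
  [0]=0xbe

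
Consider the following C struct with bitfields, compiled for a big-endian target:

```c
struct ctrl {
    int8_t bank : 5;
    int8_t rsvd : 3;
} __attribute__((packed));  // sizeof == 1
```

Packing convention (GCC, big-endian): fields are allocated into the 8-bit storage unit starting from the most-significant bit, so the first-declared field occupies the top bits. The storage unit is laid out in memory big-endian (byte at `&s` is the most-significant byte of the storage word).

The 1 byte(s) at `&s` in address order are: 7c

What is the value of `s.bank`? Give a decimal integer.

15

[0]=0x7c (big-endian) → word 0x7c
bank:5 @ bit 3 → (0x7c>>3)&0x1f = 0xf  ←
rsvd:3 @ bit 0 → (0x7c>>0)&0x7 = 0x4
bank signed 5b, MSB=0: value = 15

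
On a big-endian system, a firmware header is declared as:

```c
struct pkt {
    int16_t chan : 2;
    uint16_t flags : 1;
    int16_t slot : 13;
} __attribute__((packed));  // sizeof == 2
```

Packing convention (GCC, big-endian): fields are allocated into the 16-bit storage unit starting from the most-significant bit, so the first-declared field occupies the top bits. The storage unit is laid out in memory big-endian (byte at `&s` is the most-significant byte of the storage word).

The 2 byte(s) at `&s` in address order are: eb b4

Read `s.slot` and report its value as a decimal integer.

[0]=0xeb [1]=0xb4 (big-endian) → word 0xebb4
chan [14+:2] = (word>>14) & 0x3 = 3
flags [13+:1] = (word>>13) & 0x1 = 1
slot [0+:13] = (word>>0) & 0x1fff = 2996  ←
slot signed 13b, MSB=0: value = 2996

2996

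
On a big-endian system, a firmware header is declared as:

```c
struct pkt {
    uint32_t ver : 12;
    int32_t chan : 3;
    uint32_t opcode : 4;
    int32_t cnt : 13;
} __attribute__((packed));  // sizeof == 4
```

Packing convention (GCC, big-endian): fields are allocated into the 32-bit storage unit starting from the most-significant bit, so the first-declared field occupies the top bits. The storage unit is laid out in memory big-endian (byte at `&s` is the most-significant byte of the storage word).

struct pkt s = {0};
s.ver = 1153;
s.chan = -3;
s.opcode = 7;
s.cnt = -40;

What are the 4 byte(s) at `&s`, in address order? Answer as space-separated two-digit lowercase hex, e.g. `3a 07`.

48 1a ff d8

ver:12 = 1153 → 0x481 << 20 → word 0x48100000
chan:3 = -3 → 0x5 << 17 → word 0x481a0000
opcode:4 = 7 → 0x7 << 13 → word 0x481ae000
cnt:13 = -40 → 0x1fd8 << 0 → word 0x481affd8
word = 0x481affd8 → big-endian bytes:
  [0]=0x48  [1]=0x1a  [2]=0xff  [3]=0xd8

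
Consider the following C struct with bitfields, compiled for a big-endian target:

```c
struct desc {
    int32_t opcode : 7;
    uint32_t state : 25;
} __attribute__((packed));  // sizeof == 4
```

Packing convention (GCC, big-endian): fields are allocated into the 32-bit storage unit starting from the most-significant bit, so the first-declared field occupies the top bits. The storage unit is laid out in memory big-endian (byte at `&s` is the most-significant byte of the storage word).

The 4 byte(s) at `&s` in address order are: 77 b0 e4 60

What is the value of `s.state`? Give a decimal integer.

[0]=0x77 [1]=0xb0 [2]=0xe4 [3]=0x60 (big-endian) → word 0x77b0e460
opcode:7 @ bit 25 → (0x77b0e460>>25)&0x7f = 0x3b
state:25 @ bit 0 → (0x77b0e460>>0)&0x1ffffff = 0x1b0e460  ←

28370016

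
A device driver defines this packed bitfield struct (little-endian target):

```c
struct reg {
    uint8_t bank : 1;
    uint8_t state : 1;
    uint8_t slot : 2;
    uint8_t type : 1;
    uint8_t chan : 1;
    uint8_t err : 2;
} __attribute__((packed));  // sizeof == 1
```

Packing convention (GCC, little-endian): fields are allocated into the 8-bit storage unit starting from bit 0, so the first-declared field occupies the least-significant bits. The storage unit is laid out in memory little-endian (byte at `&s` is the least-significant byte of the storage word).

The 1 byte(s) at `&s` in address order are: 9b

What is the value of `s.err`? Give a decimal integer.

2

[0]=0x9b (little-endian) → word 0x9b
bank:1 @ bit 0 → (0x9b>>0)&0x1 = 0x1
state:1 @ bit 1 → (0x9b>>1)&0x1 = 0x1
slot:2 @ bit 2 → (0x9b>>2)&0x3 = 0x2
type:1 @ bit 4 → (0x9b>>4)&0x1 = 0x1
chan:1 @ bit 5 → (0x9b>>5)&0x1 = 0x0
err:2 @ bit 6 → (0x9b>>6)&0x3 = 0x2  ←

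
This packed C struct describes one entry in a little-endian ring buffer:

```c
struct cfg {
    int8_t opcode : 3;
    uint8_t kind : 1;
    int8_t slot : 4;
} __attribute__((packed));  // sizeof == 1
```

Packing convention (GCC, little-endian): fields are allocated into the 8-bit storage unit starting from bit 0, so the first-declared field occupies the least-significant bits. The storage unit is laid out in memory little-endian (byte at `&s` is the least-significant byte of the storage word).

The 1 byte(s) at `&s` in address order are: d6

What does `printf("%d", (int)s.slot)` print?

-3

[0]=0xd6 (little-endian) → word 0xd6
opcode:3 @ bit 0 → (0xd6>>0)&0x7 = 0x6
kind:1 @ bit 3 → (0xd6>>3)&0x1 = 0x0
slot:4 @ bit 4 → (0xd6>>4)&0xf = 0xd  ←
slot signed 4b, MSB=1: 13 - 16 = -3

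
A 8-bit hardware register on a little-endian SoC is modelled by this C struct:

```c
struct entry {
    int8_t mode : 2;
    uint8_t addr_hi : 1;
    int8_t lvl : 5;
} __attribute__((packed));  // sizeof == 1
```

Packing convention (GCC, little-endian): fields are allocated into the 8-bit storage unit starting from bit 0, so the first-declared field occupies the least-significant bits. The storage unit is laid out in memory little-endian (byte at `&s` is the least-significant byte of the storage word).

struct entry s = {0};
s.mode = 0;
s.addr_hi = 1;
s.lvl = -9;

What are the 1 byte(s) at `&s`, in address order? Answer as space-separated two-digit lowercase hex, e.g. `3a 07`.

bc

[0+:2] mode=0 & 0x3 = 0x0; word=0x00
[2+:1] addr_hi=1 & 0x1 = 0x1; word=0x04
[3+:5] lvl=-9 & 0x1f = 0x17; word=0xbc
word = 0xbc → little-endian bytes:
  [0]=0xbc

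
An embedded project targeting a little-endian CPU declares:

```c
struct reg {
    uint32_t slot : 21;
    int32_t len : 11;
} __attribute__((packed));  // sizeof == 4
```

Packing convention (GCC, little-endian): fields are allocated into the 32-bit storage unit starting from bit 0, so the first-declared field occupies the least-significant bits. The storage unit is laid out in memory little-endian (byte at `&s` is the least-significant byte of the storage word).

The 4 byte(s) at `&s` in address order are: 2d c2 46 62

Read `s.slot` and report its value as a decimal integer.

[0]=0x2d [1]=0xc2 [2]=0x46 [3]=0x62 (little-endian) → word 0x6246c22d
slot [0+:21] = (word>>0) & 0x1fffff = 442925  ←
len [21+:11] = (word>>21) & 0x7ff = 786

442925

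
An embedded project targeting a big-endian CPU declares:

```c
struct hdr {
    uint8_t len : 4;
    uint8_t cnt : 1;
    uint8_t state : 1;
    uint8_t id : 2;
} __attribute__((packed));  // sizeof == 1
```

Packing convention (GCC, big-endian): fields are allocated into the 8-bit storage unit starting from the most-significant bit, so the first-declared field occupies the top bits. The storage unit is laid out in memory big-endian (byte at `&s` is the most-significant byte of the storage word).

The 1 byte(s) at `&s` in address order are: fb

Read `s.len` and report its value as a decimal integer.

[0]=0xfb (big-endian) → word 0xfb
len:4 @ bit 4 → (0xfb>>4)&0xf = 0xf  ←
cnt:1 @ bit 3 → (0xfb>>3)&0x1 = 0x1
state:1 @ bit 2 → (0xfb>>2)&0x1 = 0x0
id:2 @ bit 0 → (0xfb>>0)&0x3 = 0x3

15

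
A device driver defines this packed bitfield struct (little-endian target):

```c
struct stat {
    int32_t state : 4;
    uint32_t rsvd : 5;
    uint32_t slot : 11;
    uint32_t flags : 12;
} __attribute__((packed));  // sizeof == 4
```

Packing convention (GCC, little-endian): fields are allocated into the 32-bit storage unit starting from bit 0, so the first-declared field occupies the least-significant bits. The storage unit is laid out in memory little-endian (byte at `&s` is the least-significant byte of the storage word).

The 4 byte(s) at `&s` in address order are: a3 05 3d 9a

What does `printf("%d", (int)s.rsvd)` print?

26

[0]=0xa3 [1]=0x05 [2]=0x3d [3]=0x9a (little-endian) → word 0x9a3d05a3
state [0+:4] = (word>>0) & 0xf = 3
rsvd [4+:5] = (word>>4) & 0x1f = 26  ←
slot [9+:11] = (word>>9) & 0x7ff = 1666
flags [20+:12] = (word>>20) & 0xfff = 2467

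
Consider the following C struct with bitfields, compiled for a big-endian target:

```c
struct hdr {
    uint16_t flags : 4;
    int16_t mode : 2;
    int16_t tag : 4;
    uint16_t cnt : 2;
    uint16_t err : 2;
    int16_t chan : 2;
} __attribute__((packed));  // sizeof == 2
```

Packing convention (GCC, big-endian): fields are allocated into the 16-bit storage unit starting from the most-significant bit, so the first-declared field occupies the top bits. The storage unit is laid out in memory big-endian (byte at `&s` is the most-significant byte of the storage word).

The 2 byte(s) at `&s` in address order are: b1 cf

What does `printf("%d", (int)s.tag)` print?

[0]=0xb1 [1]=0xcf (big-endian) → word 0xb1cf
flags [12+:4] = (word>>12) & 0xf = 11
mode [10+:2] = (word>>10) & 0x3 = 0
tag [6+:4] = (word>>6) & 0xf = 7  ←
cnt [4+:2] = (word>>4) & 0x3 = 0
err [2+:2] = (word>>2) & 0x3 = 3
chan [0+:2] = (word>>0) & 0x3 = 3
tag signed 4b, MSB=0: value = 7

7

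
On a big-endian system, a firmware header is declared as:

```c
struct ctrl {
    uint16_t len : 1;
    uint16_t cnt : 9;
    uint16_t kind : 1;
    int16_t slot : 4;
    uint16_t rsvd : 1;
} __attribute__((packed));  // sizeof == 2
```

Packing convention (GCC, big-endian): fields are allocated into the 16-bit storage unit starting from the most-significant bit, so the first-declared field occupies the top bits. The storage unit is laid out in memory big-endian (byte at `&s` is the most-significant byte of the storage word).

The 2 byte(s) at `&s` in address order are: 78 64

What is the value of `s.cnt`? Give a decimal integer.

[0]=0x78 [1]=0x64 (big-endian) → word 0x7864
len [15+:1] = (word>>15) & 0x1 = 0
cnt [6+:9] = (word>>6) & 0x1ff = 481  ←
kind [5+:1] = (word>>5) & 0x1 = 1
slot [1+:4] = (word>>1) & 0xf = 2
rsvd [0+:1] = (word>>0) & 0x1 = 0

481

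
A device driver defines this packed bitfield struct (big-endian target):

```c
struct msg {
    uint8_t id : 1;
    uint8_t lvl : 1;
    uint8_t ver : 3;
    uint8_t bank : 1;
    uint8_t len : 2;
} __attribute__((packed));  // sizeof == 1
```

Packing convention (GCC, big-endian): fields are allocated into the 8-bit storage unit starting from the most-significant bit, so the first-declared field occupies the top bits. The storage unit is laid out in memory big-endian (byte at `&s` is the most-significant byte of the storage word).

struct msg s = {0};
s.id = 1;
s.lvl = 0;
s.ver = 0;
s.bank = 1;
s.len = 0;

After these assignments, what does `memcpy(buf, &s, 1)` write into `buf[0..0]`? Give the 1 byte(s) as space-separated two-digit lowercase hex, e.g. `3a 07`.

84

[7+:1] id=1 & 0x1 = 0x1; word=0x80
[6+:1] lvl=0 & 0x1 = 0x0; word=0x80
[3+:3] ver=0 & 0x7 = 0x0; word=0x80
[2+:1] bank=1 & 0x1 = 0x1; word=0x84
[0+:2] len=0 & 0x3 = 0x0; word=0x84
word = 0x84 → big-endian bytes:
  [0]=0x84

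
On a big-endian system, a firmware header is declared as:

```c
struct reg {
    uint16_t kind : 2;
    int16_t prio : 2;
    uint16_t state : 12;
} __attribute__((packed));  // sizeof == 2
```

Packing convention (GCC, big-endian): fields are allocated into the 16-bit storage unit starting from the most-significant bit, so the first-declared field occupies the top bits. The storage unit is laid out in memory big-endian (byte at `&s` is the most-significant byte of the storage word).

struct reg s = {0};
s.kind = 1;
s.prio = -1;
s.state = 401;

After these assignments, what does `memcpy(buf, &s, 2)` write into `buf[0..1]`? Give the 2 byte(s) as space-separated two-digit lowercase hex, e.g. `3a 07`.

71 91

kind:2 = 1 → 0x1 << 14 → word 0x4000
prio:2 = -1 → 0x3 << 12 → word 0x7000
state:12 = 401 → 0x191 << 0 → word 0x7191
word = 0x7191 → big-endian bytes:
  [0]=0x71  [1]=0x91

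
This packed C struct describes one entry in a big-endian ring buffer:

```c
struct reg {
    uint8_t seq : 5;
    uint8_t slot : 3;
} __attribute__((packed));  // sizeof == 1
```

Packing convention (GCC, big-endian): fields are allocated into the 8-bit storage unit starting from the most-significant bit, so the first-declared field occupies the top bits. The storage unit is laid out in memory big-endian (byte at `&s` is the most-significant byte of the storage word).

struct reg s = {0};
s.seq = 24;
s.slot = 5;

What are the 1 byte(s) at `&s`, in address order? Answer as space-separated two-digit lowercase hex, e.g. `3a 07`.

c5

[3+:5] seq=24 & 0x1f = 0x18; word=0xc0
[0+:3] slot=5 & 0x7 = 0x5; word=0xc5
word = 0xc5 → big-endian bytes:
  [0]=0xc5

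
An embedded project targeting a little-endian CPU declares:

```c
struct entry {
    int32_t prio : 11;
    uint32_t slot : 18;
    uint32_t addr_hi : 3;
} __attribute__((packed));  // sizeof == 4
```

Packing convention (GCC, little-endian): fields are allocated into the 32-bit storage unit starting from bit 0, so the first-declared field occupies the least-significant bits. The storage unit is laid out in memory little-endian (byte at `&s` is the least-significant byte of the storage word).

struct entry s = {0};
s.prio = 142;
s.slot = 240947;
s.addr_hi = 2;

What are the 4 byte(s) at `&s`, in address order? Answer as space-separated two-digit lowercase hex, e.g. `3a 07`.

8e 98 69 5d

prio (11b) val=142 bits=0x8e at bit 0: 0x0000008e
slot (18b) val=240947 bits=0x3ad33 at bit 11: 0x1d69988e
addr_hi (3b) val=2 bits=0x2 at bit 29: 0x5d69988e
word = 0x5d69988e → little-endian bytes:
  [0]=0x8e  [1]=0x98  [2]=0x69  [3]=0x5d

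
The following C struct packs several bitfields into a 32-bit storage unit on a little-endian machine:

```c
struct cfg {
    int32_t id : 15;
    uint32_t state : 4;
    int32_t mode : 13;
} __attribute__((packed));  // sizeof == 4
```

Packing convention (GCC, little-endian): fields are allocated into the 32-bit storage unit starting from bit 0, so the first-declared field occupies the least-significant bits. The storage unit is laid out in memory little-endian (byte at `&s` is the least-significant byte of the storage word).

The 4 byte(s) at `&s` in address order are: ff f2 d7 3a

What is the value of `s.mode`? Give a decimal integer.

[0]=0xff [1]=0xf2 [2]=0xd7 [3]=0x3a (little-endian) → word 0x3ad7f2ff
id:15 @ bit 0 → (0x3ad7f2ff>>0)&0x7fff = 0x72ff
state:4 @ bit 15 → (0x3ad7f2ff>>15)&0xf = 0xf
mode:13 @ bit 19 → (0x3ad7f2ff>>19)&0x1fff = 0x75a  ←
mode signed 13b, MSB=0: value = 1882

1882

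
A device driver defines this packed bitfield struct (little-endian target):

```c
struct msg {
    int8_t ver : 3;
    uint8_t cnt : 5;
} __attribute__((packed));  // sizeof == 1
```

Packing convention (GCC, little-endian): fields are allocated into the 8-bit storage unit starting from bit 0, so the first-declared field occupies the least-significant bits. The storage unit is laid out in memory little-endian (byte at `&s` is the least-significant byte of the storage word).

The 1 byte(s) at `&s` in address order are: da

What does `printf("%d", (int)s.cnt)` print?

27

[0]=0xda (little-endian) → word 0xda
ver:3 @ bit 0 → (0xda>>0)&0x7 = 0x2
cnt:5 @ bit 3 → (0xda>>3)&0x1f = 0x1b  ←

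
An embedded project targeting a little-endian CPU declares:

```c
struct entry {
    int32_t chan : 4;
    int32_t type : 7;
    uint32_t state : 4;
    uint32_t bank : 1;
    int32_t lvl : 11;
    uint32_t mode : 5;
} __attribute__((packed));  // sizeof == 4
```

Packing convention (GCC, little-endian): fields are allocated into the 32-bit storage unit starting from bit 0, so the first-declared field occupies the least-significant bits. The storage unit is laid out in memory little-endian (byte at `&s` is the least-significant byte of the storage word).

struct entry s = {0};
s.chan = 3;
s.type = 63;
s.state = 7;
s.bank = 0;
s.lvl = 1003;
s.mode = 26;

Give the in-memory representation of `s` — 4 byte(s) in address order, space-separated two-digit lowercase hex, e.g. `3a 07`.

chan (4b) val=3 bits=0x3 at bit 0: 0x00000003
type (7b) val=63 bits=0x3f at bit 4: 0x000003f3
state (4b) val=7 bits=0x7 at bit 11: 0x00003bf3
bank (1b) val=0 bits=0x0 at bit 15: 0x00003bf3
lvl (11b) val=1003 bits=0x3eb at bit 16: 0x03eb3bf3
mode (5b) val=26 bits=0x1a at bit 27: 0xd3eb3bf3
word = 0xd3eb3bf3 → little-endian bytes:
  [0]=0xf3  [1]=0x3b  [2]=0xeb  [3]=0xd3

f3 3b eb d3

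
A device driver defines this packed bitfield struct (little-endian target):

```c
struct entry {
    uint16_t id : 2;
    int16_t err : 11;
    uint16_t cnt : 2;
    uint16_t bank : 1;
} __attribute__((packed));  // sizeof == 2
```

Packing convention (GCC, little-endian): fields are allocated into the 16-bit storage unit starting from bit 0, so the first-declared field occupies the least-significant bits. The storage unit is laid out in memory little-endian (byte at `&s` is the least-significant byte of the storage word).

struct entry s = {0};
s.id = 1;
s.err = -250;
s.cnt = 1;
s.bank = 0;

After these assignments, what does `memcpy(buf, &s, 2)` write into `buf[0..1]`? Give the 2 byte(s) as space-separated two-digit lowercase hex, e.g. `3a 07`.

19 3c

id (2b) val=1 bits=0x1 at bit 0: 0x0001
err (11b) val=-250 bits=0x706 at bit 2: 0x1c19
cnt (2b) val=1 bits=0x1 at bit 13: 0x3c19
bank (1b) val=0 bits=0x0 at bit 15: 0x3c19
word = 0x3c19 → little-endian bytes:
  [0]=0x19  [1]=0x3c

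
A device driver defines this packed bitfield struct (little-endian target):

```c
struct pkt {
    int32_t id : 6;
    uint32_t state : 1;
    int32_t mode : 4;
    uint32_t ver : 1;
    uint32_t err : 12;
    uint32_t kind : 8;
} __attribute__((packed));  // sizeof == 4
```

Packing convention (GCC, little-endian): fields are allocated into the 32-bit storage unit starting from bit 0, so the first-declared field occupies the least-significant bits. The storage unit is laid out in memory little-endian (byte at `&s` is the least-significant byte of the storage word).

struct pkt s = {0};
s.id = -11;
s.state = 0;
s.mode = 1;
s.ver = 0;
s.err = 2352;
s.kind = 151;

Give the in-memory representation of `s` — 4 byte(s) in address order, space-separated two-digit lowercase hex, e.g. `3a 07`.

id (6b) val=-11 bits=0x35 at bit 0: 0x00000035
state (1b) val=0 bits=0x0 at bit 6: 0x00000035
mode (4b) val=1 bits=0x1 at bit 7: 0x000000b5
ver (1b) val=0 bits=0x0 at bit 11: 0x000000b5
err (12b) val=2352 bits=0x930 at bit 12: 0x009300b5
kind (8b) val=151 bits=0x97 at bit 24: 0x979300b5
word = 0x979300b5 → little-endian bytes:
  [0]=0xb5  [1]=0x00  [2]=0x93  [3]=0x97

b5 00 93 97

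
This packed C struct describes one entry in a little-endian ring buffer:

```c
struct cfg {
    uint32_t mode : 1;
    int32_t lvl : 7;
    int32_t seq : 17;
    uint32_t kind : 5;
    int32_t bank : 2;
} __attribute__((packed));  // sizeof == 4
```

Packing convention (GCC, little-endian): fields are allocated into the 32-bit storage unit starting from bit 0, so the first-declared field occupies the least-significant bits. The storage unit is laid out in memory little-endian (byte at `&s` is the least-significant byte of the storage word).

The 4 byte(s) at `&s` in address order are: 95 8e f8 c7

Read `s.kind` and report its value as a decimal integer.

3

[0]=0x95 [1]=0x8e [2]=0xf8 [3]=0xc7 (little-endian) → word 0xc7f88e95
mode:1 @ bit 0 → (0xc7f88e95>>0)&0x1 = 0x1
lvl:7 @ bit 1 → (0xc7f88e95>>1)&0x7f = 0x4a
seq:17 @ bit 8 → (0xc7f88e95>>8)&0x1ffff = 0x1f88e
kind:5 @ bit 25 → (0xc7f88e95>>25)&0x1f = 0x3  ←
bank:2 @ bit 30 → (0xc7f88e95>>30)&0x3 = 0x3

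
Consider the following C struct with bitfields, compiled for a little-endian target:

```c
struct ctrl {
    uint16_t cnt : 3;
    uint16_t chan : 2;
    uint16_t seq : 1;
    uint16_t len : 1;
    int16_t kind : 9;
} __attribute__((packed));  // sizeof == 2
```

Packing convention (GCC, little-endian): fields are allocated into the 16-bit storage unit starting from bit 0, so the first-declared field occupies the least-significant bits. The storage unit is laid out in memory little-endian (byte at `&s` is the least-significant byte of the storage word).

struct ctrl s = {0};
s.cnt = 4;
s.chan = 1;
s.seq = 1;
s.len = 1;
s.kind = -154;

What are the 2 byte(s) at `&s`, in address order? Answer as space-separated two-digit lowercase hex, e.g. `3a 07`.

cnt (3b) val=4 bits=0x4 at bit 0: 0x0004
chan (2b) val=1 bits=0x1 at bit 3: 0x000c
seq (1b) val=1 bits=0x1 at bit 5: 0x002c
len (1b) val=1 bits=0x1 at bit 6: 0x006c
kind (9b) val=-154 bits=0x166 at bit 7: 0xb36c
word = 0xb36c → little-endian bytes:
  [0]=0x6c  [1]=0xb3

6c b3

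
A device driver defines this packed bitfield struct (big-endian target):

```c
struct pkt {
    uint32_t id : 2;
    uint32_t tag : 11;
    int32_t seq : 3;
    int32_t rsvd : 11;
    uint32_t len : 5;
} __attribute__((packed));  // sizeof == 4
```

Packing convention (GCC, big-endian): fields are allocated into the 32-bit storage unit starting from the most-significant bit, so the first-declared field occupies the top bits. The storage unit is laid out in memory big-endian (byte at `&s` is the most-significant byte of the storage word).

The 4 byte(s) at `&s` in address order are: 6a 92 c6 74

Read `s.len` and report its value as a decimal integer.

[0]=0x6a [1]=0x92 [2]=0xc6 [3]=0x74 (big-endian) → word 0x6a92c674
id:2 @ bit 30 → (0x6a92c674>>30)&0x3 = 0x1
tag:11 @ bit 19 → (0x6a92c674>>19)&0x7ff = 0x552
seq:3 @ bit 16 → (0x6a92c674>>16)&0x7 = 0x2
rsvd:11 @ bit 5 → (0x6a92c674>>5)&0x7ff = 0x633
len:5 @ bit 0 → (0x6a92c674>>0)&0x1f = 0x14  ←

20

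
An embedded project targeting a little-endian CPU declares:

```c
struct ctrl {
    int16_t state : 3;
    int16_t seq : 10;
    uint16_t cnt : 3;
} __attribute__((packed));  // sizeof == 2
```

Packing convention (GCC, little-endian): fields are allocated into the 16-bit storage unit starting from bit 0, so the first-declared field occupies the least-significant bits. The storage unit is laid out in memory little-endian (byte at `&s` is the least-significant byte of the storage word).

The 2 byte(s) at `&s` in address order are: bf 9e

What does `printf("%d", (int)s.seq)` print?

-41

[0]=0xbf [1]=0x9e (little-endian) → word 0x9ebf
state:3 @ bit 0 → (0x9ebf>>0)&0x7 = 0x7
seq:10 @ bit 3 → (0x9ebf>>3)&0x3ff = 0x3d7  ←
cnt:3 @ bit 13 → (0x9ebf>>13)&0x7 = 0x4
seq signed 10b, MSB=1: 983 - 1024 = -41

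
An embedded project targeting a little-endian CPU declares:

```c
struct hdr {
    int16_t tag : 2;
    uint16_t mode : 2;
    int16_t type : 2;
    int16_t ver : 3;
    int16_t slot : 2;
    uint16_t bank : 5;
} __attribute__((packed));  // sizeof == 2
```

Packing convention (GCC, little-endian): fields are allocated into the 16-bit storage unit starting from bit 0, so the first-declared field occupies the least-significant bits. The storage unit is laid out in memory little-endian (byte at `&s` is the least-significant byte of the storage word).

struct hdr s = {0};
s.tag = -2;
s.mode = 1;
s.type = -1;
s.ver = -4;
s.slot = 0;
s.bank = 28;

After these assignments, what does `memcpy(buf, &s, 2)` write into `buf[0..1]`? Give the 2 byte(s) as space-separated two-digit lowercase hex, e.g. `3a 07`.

36 e1

tag (2b) val=-2 bits=0x2 at bit 0: 0x0002
mode (2b) val=1 bits=0x1 at bit 2: 0x0006
type (2b) val=-1 bits=0x3 at bit 4: 0x0036
ver (3b) val=-4 bits=0x4 at bit 6: 0x0136
slot (2b) val=0 bits=0x0 at bit 9: 0x0136
bank (5b) val=28 bits=0x1c at bit 11: 0xe136
word = 0xe136 → little-endian bytes:
  [0]=0x36  [1]=0xe1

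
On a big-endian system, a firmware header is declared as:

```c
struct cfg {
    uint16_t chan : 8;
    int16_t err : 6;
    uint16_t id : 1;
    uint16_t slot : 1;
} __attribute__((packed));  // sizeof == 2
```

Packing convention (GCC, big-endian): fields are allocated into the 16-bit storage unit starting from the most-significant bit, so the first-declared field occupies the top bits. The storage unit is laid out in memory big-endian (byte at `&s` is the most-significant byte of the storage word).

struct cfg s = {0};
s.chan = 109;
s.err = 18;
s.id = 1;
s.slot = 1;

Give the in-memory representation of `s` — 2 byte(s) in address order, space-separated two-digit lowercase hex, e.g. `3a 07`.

6d 4b

[8+:8] chan=109 & 0xff = 0x6d; word=0x6d00
[2+:6] err=18 & 0x3f = 0x12; word=0x6d48
[1+:1] id=1 & 0x1 = 0x1; word=0x6d4a
[0+:1] slot=1 & 0x1 = 0x1; word=0x6d4b
word = 0x6d4b → big-endian bytes:
  [0]=0x6d  [1]=0x4b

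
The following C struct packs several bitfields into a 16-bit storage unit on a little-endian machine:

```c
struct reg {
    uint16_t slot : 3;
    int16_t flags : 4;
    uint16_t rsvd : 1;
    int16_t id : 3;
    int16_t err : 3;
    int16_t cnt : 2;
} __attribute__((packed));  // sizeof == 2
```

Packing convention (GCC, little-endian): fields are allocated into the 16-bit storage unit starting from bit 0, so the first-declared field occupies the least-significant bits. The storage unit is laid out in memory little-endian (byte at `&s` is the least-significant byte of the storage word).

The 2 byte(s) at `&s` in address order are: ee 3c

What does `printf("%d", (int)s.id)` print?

[0]=0xee [1]=0x3c (little-endian) → word 0x3cee
slot [0+:3] = (word>>0) & 0x7 = 6
flags [3+:4] = (word>>3) & 0xf = 13
rsvd [7+:1] = (word>>7) & 0x1 = 1
id [8+:3] = (word>>8) & 0x7 = 4  ←
err [11+:3] = (word>>11) & 0x7 = 7
cnt [14+:2] = (word>>14) & 0x3 = 0
id signed 3b, MSB=1: 4 - 8 = -4

-4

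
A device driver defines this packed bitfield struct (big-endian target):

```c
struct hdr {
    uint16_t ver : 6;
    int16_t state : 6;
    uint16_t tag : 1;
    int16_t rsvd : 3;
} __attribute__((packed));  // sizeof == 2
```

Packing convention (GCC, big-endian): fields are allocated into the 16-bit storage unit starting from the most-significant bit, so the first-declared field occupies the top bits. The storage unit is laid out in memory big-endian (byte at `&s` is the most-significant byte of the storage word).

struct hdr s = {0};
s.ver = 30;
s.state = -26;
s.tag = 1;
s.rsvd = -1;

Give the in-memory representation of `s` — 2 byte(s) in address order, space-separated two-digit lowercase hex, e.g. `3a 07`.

7a 6f

[10+:6] ver=30 & 0x3f = 0x1e; word=0x7800
[4+:6] state=-26 & 0x3f = 0x26; word=0x7a60
[3+:1] tag=1 & 0x1 = 0x1; word=0x7a68
[0+:3] rsvd=-1 & 0x7 = 0x7; word=0x7a6f
word = 0x7a6f → big-endian bytes:
  [0]=0x7a  [1]=0x6f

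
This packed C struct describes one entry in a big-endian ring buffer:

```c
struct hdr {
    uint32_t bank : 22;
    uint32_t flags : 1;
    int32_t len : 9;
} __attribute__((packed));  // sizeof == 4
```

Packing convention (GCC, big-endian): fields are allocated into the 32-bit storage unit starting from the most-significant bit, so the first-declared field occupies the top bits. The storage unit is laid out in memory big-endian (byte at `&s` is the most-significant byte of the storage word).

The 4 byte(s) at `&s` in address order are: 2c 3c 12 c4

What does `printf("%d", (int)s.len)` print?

[0]=0x2c [1]=0x3c [2]=0x12 [3]=0xc4 (big-endian) → word 0x2c3c12c4
bank [10+:22] = (word>>10) & 0x3fffff = 724740
flags [9+:1] = (word>>9) & 0x1 = 1
len [0+:9] = (word>>0) & 0x1ff = 196  ←
len signed 9b, MSB=0: value = 196

196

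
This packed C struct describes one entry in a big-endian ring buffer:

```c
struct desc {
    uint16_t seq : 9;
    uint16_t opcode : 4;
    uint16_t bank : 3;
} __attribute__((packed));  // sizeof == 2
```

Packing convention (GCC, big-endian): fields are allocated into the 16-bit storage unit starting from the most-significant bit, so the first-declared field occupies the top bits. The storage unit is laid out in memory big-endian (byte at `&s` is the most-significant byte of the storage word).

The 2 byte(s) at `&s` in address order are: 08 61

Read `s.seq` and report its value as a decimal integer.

[0]=0x08 [1]=0x61 (big-endian) → word 0x0861
seq:9 @ bit 7 → (0x0861>>7)&0x1ff = 0x10  ←
opcode:4 @ bit 3 → (0x0861>>3)&0xf = 0xc
bank:3 @ bit 0 → (0x0861>>0)&0x7 = 0x1

16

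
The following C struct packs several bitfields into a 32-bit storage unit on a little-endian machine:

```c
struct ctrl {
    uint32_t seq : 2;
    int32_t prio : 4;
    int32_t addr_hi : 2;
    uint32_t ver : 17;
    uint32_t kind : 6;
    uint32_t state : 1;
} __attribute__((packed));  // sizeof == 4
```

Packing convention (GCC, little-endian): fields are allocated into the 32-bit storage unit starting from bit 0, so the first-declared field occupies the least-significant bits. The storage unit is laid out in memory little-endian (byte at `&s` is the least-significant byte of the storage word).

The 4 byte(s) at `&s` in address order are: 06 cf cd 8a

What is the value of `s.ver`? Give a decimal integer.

[0]=0x06 [1]=0xcf [2]=0xcd [3]=0x8a (little-endian) → word 0x8acdcf06
seq:2 @ bit 0 → (0x8acdcf06>>0)&0x3 = 0x2
prio:4 @ bit 2 → (0x8acdcf06>>2)&0xf = 0x1
addr_hi:2 @ bit 6 → (0x8acdcf06>>6)&0x3 = 0x0
ver:17 @ bit 8 → (0x8acdcf06>>8)&0x1ffff = 0xcdcf  ←
kind:6 @ bit 25 → (0x8acdcf06>>25)&0x3f = 0x5
state:1 @ bit 31 → (0x8acdcf06>>31)&0x1 = 0x1

52687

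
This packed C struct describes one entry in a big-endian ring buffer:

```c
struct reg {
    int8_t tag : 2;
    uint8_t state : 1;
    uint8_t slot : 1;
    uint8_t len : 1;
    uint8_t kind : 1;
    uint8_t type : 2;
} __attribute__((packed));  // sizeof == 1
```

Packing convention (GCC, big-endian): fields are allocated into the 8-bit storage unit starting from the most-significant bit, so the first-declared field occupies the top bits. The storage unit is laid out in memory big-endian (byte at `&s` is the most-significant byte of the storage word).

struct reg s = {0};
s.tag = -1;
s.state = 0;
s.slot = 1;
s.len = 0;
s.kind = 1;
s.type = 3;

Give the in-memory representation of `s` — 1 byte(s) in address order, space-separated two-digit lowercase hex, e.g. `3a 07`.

d7

[6+:2] tag=-1 & 0x3 = 0x3; word=0xc0
[5+:1] state=0 & 0x1 = 0x0; word=0xc0
[4+:1] slot=1 & 0x1 = 0x1; word=0xd0
[3+:1] len=0 & 0x1 = 0x0; word=0xd0
[2+:1] kind=1 & 0x1 = 0x1; word=0xd4
[0+:2] type=3 & 0x3 = 0x3; word=0xd7
word = 0xd7 → big-endian bytes:
  [0]=0xd7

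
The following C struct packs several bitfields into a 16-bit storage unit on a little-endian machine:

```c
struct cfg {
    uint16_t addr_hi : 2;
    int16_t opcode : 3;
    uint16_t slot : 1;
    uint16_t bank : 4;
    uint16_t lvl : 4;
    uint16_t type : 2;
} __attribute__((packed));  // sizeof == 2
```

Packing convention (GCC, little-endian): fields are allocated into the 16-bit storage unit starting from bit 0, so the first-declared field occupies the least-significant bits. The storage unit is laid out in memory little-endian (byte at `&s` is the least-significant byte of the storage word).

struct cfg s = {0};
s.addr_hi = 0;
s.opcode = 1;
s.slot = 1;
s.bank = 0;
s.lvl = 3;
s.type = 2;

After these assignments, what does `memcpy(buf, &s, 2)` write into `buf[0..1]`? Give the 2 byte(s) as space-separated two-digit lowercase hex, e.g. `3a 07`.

24 8c

addr_hi (2b) val=0 bits=0x0 at bit 0: 0x0000
opcode (3b) val=1 bits=0x1 at bit 2: 0x0004
slot (1b) val=1 bits=0x1 at bit 5: 0x0024
bank (4b) val=0 bits=0x0 at bit 6: 0x0024
lvl (4b) val=3 bits=0x3 at bit 10: 0x0c24
type (2b) val=2 bits=0x2 at bit 14: 0x8c24
word = 0x8c24 → little-endian bytes:
  [0]=0x24  [1]=0x8c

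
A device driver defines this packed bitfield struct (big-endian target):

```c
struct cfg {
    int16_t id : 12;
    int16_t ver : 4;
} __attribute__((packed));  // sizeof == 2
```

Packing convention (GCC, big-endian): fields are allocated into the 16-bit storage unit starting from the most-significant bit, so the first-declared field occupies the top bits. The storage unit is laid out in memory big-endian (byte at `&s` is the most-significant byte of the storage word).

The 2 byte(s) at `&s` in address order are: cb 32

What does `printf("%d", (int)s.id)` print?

[0]=0xcb [1]=0x32 (big-endian) → word 0xcb32
id [4+:12] = (word>>4) & 0xfff = 3251  ←
ver [0+:4] = (word>>0) & 0xf = 2
id signed 12b, MSB=1: 3251 - 4096 = -845

-845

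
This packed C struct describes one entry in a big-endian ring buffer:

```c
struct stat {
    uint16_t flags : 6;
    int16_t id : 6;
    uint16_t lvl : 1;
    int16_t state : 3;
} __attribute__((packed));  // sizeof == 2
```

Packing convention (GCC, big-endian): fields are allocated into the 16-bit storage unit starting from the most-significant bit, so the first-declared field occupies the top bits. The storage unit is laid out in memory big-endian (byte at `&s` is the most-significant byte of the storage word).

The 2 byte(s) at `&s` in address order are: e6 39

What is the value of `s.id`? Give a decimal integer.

-29

[0]=0xe6 [1]=0x39 (big-endian) → word 0xe639
flags:6 @ bit 10 → (0xe639>>10)&0x3f = 0x39
id:6 @ bit 4 → (0xe639>>4)&0x3f = 0x23  ←
lvl:1 @ bit 3 → (0xe639>>3)&0x1 = 0x1
state:3 @ bit 0 → (0xe639>>0)&0x7 = 0x1
id signed 6b, MSB=1: 35 - 64 = -29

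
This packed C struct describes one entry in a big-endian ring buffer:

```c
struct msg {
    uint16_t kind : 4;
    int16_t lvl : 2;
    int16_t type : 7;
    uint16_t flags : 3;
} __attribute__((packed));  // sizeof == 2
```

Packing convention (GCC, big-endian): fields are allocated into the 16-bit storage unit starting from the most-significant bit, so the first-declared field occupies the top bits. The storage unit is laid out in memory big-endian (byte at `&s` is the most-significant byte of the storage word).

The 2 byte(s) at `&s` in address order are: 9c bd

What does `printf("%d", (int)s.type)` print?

23

[0]=0x9c [1]=0xbd (big-endian) → word 0x9cbd
kind:4 @ bit 12 → (0x9cbd>>12)&0xf = 0x9
lvl:2 @ bit 10 → (0x9cbd>>10)&0x3 = 0x3
type:7 @ bit 3 → (0x9cbd>>3)&0x7f = 0x17  ←
flags:3 @ bit 0 → (0x9cbd>>0)&0x7 = 0x5
type signed 7b, MSB=0: value = 23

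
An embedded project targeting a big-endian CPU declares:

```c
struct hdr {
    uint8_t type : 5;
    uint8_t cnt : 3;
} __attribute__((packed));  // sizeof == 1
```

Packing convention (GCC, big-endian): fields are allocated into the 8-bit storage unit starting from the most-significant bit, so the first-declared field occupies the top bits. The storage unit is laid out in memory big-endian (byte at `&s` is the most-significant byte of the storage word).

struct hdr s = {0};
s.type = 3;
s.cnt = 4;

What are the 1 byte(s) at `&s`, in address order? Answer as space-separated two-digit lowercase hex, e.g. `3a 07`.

type (5b) val=3 bits=0x3 at bit 3: 0x18
cnt (3b) val=4 bits=0x4 at bit 0: 0x1c
word = 0x1c → big-endian bytes:
  [0]=0x1c

1c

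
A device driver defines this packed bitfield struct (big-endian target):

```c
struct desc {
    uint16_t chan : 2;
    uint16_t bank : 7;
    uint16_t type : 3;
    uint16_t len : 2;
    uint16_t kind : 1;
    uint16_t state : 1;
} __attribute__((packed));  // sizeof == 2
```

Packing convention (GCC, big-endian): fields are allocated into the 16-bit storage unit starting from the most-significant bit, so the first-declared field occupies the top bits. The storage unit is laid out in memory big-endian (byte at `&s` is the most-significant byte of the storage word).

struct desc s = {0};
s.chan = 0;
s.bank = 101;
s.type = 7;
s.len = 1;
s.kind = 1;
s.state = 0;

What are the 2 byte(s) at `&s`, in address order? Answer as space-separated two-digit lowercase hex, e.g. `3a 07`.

32 f6

[14+:2] chan=0 & 0x3 = 0x0; word=0x0000
[7+:7] bank=101 & 0x7f = 0x65; word=0x3280
[4+:3] type=7 & 0x7 = 0x7; word=0x32f0
[2+:2] len=1 & 0x3 = 0x1; word=0x32f4
[1+:1] kind=1 & 0x1 = 0x1; word=0x32f6
[0+:1] state=0 & 0x1 = 0x0; word=0x32f6
word = 0x32f6 → big-endian bytes:
  [0]=0x32  [1]=0xf6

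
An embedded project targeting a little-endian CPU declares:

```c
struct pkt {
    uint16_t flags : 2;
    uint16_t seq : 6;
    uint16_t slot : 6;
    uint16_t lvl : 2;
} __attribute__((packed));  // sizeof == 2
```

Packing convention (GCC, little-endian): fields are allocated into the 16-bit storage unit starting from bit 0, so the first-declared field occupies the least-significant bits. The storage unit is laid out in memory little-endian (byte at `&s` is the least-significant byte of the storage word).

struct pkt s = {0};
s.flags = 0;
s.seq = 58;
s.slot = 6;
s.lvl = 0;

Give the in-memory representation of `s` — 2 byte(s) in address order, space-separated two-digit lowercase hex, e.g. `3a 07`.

[0+:2] flags=0 & 0x3 = 0x0; word=0x0000
[2+:6] seq=58 & 0x3f = 0x3a; word=0x00e8
[8+:6] slot=6 & 0x3f = 0x6; word=0x06e8
[14+:2] lvl=0 & 0x3 = 0x0; word=0x06e8
word = 0x06e8 → little-endian bytes:
  [0]=0xe8  [1]=0x06

e8 06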